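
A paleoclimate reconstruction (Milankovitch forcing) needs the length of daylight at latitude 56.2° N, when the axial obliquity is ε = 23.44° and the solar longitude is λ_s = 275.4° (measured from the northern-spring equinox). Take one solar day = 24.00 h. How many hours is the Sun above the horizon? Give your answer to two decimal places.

Solar declination: sin δ = sin ε · sin λ_s = sin 23.44° × sin 275.4° = -0.39602, so δ = -23.330°.
cos H₀ = −tan φ · tan δ = −tan(+56.2°) × tan(-23.330°) = 0.6442, so H₀ = 0.8708 rad = 49.89°.
Daylight = 2H₀/(2π) × 24.00 h = (0.8708/π) × 24.00 = 6.65 h.

6.65 h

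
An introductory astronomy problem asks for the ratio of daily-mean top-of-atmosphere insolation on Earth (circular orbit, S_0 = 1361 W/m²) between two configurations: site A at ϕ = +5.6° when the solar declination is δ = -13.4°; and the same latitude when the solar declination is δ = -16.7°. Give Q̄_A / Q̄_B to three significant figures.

Q̄_A / Q̄_B ≈ 1.03

— Configuration A (ϕ=+5.6°):
cos h₀ = −tan(+5.6°) tan(-13.400°) = 0.0234, h₀ = 1.5474 rad.
Bracket: h₀ sin ϕ sin δ + cos ϕ cos δ sin h₀ = 1.5474×0.09758×-0.23175 + 0.99523×0.97278×0.99973 = -0.034993 + 0.967878 = 0.932885.
Q̄ = (S_0/π) × [bracket] = (1361/π) × 0.932885 = 404.14 W/m².
— Configuration B (ϕ=+5.6°):
cos h₀ = −tan(+5.6°) tan(-16.700°) = 0.0294, h₀ = 1.5414 rad.
Bracket: h₀ sin ϕ sin δ + cos ϕ cos δ sin h₀ = 1.5414×0.09758×-0.28736 + 0.99523×0.95782×0.99957 = -0.043222 + 0.952841 = 0.909619.
Q̄ = (S_0/π) × [bracket] = (1361/π) × 0.909619 = 394.06 W/m².
Ratio Q̄_A / Q̄_B = 404.14 / 394.06 = 1.026.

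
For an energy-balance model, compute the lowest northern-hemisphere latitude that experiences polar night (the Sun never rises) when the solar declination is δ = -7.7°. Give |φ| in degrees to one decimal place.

|φ| = 82.3°

Polar night requires cos H₀ = −tan φ tan δ ≥ 1, i.e. tan φ tan δ ≤ −1.
The boundary is |tan φ| · |tan δ| = 1, so |φ| = 90° − |δ| = 90° − 7.7° = 82.3° in the northern hemisphere.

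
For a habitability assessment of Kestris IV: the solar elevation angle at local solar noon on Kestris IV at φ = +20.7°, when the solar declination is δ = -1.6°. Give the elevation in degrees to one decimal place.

67.7°

At local noon the hour angle is zero, so the zenith angle equals |φ − δ| = |+20.7° − (-1.600°)| = 22.300°.
Elevation = 90° − 22.300° = 67.7°.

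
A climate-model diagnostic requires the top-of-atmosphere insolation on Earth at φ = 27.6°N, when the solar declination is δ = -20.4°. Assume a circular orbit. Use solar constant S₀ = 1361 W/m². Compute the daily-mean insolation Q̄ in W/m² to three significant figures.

Q̄ ≈ 257 W/m²

cos H₀ = −tan(+27.6°) tan(-20.400°) = 0.1944, H₀ = 1.3751 rad.
Bracket: H₀ sin φ sin δ + cos φ cos δ sin H₀ = 1.3751×0.46330×-0.34857 + 0.88620×0.93728×0.98092 = -0.222068 + 0.814769 = 0.592701.
Q̄ = (S₀/π) × [bracket] = (1361/π) × 0.592701 = 256.8 W/m².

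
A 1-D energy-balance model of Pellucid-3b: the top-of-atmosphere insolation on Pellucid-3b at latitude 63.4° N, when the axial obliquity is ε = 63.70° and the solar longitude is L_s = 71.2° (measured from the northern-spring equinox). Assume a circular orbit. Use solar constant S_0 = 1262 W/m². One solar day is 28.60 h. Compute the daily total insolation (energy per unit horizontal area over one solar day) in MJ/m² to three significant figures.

98.6 MJ/m²

Solar declination: sin δ = sin ε · sin L_s = sin 63.70° × sin 71.2° = 0.84866, so δ = +58.066°.
cos h₀ = −tan(+63.4°) tan(+58.066°) = -3.2040 ≤ −1 ⇒ polar day, h₀ = π.
Bracket: h₀ sin ϕ sin δ + cos ϕ cos δ sin h₀ = 3.1416×0.89415×0.84866 + 0.44776×0.52894×0.00000 = 2.383938 + 0.000000 = 2.383938.
Q̄ = (S_0/π) × [bracket] = (1262/π) × 2.383938 = 957.64 W/m².
Daily total = Q̄ × 28.60 h × 3600 s/h = 957.64 × 28.60 × 3600 / 10⁶ = 98.60 MJ/m².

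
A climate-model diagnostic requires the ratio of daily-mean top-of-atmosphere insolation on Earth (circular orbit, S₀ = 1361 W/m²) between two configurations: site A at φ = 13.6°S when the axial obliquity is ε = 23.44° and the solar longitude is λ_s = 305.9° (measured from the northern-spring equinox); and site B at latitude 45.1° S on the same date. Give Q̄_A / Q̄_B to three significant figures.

— Configuration A (φ=-13.6°):
Solar declination: sin δ = sin ε · sin λ_s = sin 23.44° × sin 305.9° = -0.32223, so δ = -18.798°.
cos H₀ = −tan(-13.6°) tan(-18.798°) = -0.0823, H₀ = 1.6532 rad.
Bracket: H₀ sin φ sin δ + cos φ cos δ sin H₀ = 1.6532×-0.23514×-0.32223 + 0.97196×0.94666×0.99660 = 0.125262 + 0.916987 = 1.042249.
Q̄ = (S₀/π) × [bracket] = (1361/π) × 1.042249 = 451.52 W/m².
— Configuration B (φ=-45.1°):
cos H₀ = −tan(-45.1°) tan(-18.798°) = -0.3416, H₀ = 1.9194 rad.
Bracket: H₀ sin φ sin δ + cos φ cos δ sin H₀ = 1.9194×-0.70834×-0.32223 + 0.70587×0.94666×0.93986 = 0.438100 + 0.628032 = 1.066132.
Q̄ = (S₀/π) × [bracket] = (1361/π) × 1.066132 = 461.87 W/m².
Ratio Q̄_A / Q̄_B = 451.52 / 461.87 = 0.9776.

Q̄_A / Q̄_B ≈ 0.978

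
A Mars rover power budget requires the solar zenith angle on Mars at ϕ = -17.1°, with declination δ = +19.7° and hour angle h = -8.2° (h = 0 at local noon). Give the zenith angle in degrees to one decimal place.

cos θ_z = sin ϕ sin δ + cos ϕ cos δ cos h = -0.099120 + 0.890651 = 0.791531.
θ_z = arccos(0.791531) = 37.7°.

θ_z = 37.7°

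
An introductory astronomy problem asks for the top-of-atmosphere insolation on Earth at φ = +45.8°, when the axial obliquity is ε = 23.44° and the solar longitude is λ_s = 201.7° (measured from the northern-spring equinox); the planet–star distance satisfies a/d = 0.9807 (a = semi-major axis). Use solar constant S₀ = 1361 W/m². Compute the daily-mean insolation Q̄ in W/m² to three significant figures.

Q̄ ≈ 222 W/m²

Solar declination: sin δ = sin ε · sin λ_s = sin 23.44° × sin 201.7° = -0.14708, so δ = -8.458°.
cos H₀ = −tan(+45.8°) tan(-8.458°) = 0.1529, H₀ = 1.4173 rad.
Bracket: H₀ sin φ sin δ + cos φ cos δ sin H₀ = 1.4173×0.71691×-0.14708 + 0.69717×0.98912×0.98824 = -0.149445 + 0.681475 = 0.532030.
Inverse-square distance factor (a/d)² = 0.9807² = 0.961772.
Q̄ = (S₀/π) × 0.961772 × [bracket] = (1361/π) × 0.961772 × 0.532030 = 221.7 W/m².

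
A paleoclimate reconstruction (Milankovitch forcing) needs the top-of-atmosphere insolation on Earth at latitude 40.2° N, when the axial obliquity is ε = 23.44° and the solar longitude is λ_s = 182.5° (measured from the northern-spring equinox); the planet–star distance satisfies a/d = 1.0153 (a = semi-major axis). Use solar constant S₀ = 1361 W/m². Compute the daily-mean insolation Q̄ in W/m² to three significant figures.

Q̄ ≈ 333 W/m²

Solar declination: sin δ = sin ε · sin λ_s = sin 23.44° × sin 182.5° = -0.01735, so δ = -0.994°.
cos H₀ = −tan(+40.2°) tan(-0.994°) = 0.0147, H₀ = 1.5561 rad.
Bracket: H₀ sin φ sin δ + cos φ cos δ sin H₀ = 1.5561×0.64546×-0.01735 + 0.76380×0.99985×0.99989 = -0.017426 + 0.763601 = 0.746175.
Inverse-square distance factor (a/d)² = 1.0153² = 1.030834.
Q̄ = (S₀/π) × 1.030834 × [bracket] = (1361/π) × 1.030834 × 0.746175 = 333.2 W/m².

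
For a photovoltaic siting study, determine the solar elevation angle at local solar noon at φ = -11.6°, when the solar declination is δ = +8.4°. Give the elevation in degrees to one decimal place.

70.0°

At local noon the hour angle is zero, so the zenith angle equals |φ − δ| = |-11.6° − (+8.400°)| = 20.000°.
Elevation = 90° − 20.000° = 70.0°.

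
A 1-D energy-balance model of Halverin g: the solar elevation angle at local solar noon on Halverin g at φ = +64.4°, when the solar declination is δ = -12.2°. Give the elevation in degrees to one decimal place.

13.4°

At local noon the hour angle is zero, so the zenith angle equals |φ − δ| = |+64.4° − (-12.200°)| = 76.600°.
Elevation = 90° − 76.600° = 13.4°.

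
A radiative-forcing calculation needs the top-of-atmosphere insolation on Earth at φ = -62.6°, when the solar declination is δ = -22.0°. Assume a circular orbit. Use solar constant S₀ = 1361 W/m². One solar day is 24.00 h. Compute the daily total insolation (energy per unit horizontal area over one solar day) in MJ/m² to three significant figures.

cos H₀ = −tan(-62.6°) tan(-22.000°) = -0.7794, H₀ = 2.4646 rad.
Bracket: H₀ sin φ sin δ + cos φ cos δ sin H₀ = 2.4646×-0.88782×-0.37461 + 0.46020×0.92718×0.62647 = 0.819692 + 0.267307 = 1.086999.
Q̄ = (S₀/π) × [bracket] = (1361/π) × 1.086999 = 470.91 W/m².
Daily total = Q̄ × 24.00 h × 3600 s/h = 470.91 × 24.00 × 3600 / 10⁶ = 40.69 MJ/m².

40.7 MJ/m²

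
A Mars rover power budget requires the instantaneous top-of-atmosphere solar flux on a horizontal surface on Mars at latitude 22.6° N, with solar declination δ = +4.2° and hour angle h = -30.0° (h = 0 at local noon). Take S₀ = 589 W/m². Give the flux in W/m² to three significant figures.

cos θ_z = sin φ sin δ + cos φ cos δ cos h = 0.028145 + 0.797376 = 0.825521.
Flux = S₀ · cos θ_z = 589 × 0.825521 = 486.2 W/m².

486 W/m²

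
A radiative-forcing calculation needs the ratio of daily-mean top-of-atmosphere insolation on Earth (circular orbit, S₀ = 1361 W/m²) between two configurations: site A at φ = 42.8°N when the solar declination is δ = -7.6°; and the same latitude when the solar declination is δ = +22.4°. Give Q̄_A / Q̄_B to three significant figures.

Q̄_A / Q̄_B ≈ 0.521

— Configuration A (φ=+42.8°):
cos H₀ = −tan(+42.8°) tan(-7.600°) = 0.1236, H₀ = 1.4469 rad.
Bracket: H₀ sin φ sin δ + cos φ cos δ sin H₀ = 1.4469×0.67944×-0.13226 + 0.73373×0.99122×0.99234 = -0.130022 + 0.721717 = 0.591695.
Q̄ = (S₀/π) × [bracket] = (1361/π) × 0.591695 = 256.33 W/m².
— Configuration B (φ=+42.8°):
cos H₀ = −tan(+42.8°) tan(+22.400°) = -0.3817, H₀ = 1.9624 rad.
Bracket: H₀ sin φ sin δ + cos φ cos δ sin H₀ = 1.9624×0.67944×0.38107 + 0.73373×0.92455×0.92430 = 0.508093 + 0.627017 = 1.135110.
Q̄ = (S₀/π) × [bracket] = (1361/π) × 1.135110 = 491.75 W/m².
Ratio Q̄_A / Q̄_B = 256.33 / 491.75 = 0.5213.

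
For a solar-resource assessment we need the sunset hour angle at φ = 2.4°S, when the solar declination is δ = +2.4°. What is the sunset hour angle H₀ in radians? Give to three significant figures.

H₀ = 1.57 rad

cos H₀ = −tan φ · tan δ = −tan(-2.4°) × tan(+2.400°) = 0.0018, so H₀ = 1.5690 rad = 89.90°.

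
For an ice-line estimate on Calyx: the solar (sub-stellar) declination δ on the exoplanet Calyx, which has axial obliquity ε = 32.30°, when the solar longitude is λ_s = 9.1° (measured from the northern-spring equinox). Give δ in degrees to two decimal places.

δ = +4.85°

sin δ = sin ε · sin λ_s = sin 32.30° × sin 9.1° = 0.084512.
δ = arcsin(0.084512) = +4.85°.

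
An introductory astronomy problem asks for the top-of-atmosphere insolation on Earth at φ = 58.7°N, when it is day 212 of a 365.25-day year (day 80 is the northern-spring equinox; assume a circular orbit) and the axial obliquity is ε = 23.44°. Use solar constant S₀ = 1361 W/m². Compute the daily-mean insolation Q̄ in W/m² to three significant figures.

Q̄ ≈ 422 W/m²

Solar longitude: λ_s = 360° × (212 − 80)/365.25 = 130.103°.
sin δ = sin 23.44° × sin 130.103° = 0.30427, so δ = +17.714°.
cos H₀ = −tan(+58.7°) tan(+17.714°) = -0.5253, H₀ = 2.1239 rad.
Bracket: H₀ sin φ sin δ + cos φ cos δ sin H₀ = 2.1239×0.85446×0.30427 + 0.51952×0.95259×0.85090 = 0.552185 + 0.421102 = 0.973287.
Q̄ = (S₀/π) × [bracket] = (1361/π) × 0.973287 = 421.6 W/m².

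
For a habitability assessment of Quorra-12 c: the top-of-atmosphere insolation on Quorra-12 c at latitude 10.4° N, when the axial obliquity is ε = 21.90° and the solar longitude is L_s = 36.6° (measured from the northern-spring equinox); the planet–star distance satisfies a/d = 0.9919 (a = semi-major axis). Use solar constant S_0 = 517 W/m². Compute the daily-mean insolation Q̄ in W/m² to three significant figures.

Q̄ ≈ 166 W/m²

Solar declination: sin δ = sin ε · sin L_s = sin 21.90° × sin 36.6° = 0.22238, so δ = +12.849°.
cos h₀ = −tan(+10.4°) tan(+12.849°) = -0.0419, h₀ = 1.6127 rad.
Bracket: h₀ sin ϕ sin δ + cos ϕ cos δ sin h₀ = 1.6127×0.18052×0.22238 + 0.98357×0.97496×0.99912 = 0.064740 + 0.958098 = 1.022838.
Inverse-square distance factor (a/d)² = 0.9919² = 0.983866.
Q̄ = (S_0/π) × 0.983866 × [bracket] = (517/π) × 0.983866 × 1.022838 = 165.6 W/m².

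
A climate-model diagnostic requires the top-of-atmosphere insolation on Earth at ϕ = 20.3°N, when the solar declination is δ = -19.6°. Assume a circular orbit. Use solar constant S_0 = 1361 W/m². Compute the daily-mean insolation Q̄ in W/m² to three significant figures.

Q̄ ≈ 307 W/m²

cos h₀ = −tan(+20.3°) tan(-19.600°) = 0.1317, h₀ = 1.4387 rad.
Bracket: h₀ sin ϕ sin δ + cos ϕ cos δ sin h₀ = 1.4387×0.34694×-0.33545 + 0.93789×0.94206×0.99129 = -0.167437 + 0.875853 = 0.708416.
Q̄ = (S_0/π) × [bracket] = (1361/π) × 0.708416 = 306.9 W/m².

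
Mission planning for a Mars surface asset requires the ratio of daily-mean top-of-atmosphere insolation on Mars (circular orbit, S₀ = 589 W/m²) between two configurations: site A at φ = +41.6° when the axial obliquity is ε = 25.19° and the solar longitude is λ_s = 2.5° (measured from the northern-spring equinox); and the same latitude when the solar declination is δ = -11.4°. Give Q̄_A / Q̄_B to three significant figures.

Q̄_A / Q̄_B ≈ 1.42

— Configuration A (φ=+41.6°):
Solar declination: sin δ = sin ε · sin λ_s = sin 25.19° × sin 2.5° = 0.01857, so δ = +1.064°.
cos H₀ = −tan(+41.6°) tan(+1.064°) = -0.0165, H₀ = 1.5873 rad.
Bracket: H₀ sin φ sin δ + cos φ cos δ sin H₀ = 1.5873×0.66393×0.01857 + 0.74780×0.99983×0.99986 = 0.019570 + 0.747568 = 0.767138.
Q̄ = (S₀/π) × [bracket] = (589/π) × 0.767138 = 143.83 W/m².
— Configuration B (φ=+41.6°):
cos H₀ = −tan(+41.6°) tan(-11.400°) = 0.1790, H₀ = 1.3908 rad.
Bracket: H₀ sin φ sin δ + cos φ cos δ sin H₀ = 1.3908×0.66393×-0.19766 + 0.74780×0.98027×0.98385 = -0.182518 + 0.721207 = 0.538689.
Q̄ = (S₀/π) × [bracket] = (589/π) × 0.538689 = 101.00 W/m².
Ratio Q̄_A / Q̄_B = 143.83 / 101.00 = 1.424.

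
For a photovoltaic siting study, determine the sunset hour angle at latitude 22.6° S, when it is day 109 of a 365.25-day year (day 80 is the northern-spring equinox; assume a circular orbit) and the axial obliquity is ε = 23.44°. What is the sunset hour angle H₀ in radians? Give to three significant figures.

Solar longitude: λ_s = 360° × (109 − 80)/365.25 = 28.583°.
sin δ = sin 23.44° × sin 28.583° = 0.19032, so δ = +10.971°.
cos H₀ = −tan φ · tan δ = −tan(-22.6°) × tan(+10.971°) = 0.0807, so H₀ = 1.4900 rad = 85.37°.

H₀ = 1.49 rad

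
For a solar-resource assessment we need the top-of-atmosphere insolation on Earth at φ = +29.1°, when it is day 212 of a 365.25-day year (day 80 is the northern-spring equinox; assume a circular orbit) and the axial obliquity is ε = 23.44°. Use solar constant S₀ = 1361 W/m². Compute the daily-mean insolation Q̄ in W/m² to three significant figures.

Solar longitude: λ_s = 360° × (212 − 80)/365.25 = 130.103°.
sin δ = sin 23.44° × sin 130.103° = 0.30427, so δ = +17.714°.
cos H₀ = −tan(+29.1°) tan(+17.714°) = -0.1778, H₀ = 1.7495 rad.
Bracket: H₀ sin φ sin δ + cos φ cos δ sin H₀ = 1.7495×0.48634×0.30427 + 0.87377×0.95259×0.98407 = 0.258889 + 0.819085 = 1.077974.
Q̄ = (S₀/π) × [bracket] = (1361/π) × 1.077974 = 467.0 W/m².

Q̄ ≈ 467 W/m²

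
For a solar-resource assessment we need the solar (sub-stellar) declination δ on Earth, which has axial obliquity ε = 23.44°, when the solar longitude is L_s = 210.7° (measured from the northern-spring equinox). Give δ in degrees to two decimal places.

sin δ = sin ε · sin L_s = sin 23.44° × sin 210.7° = -0.203088.
δ = arcsin(-0.203088) = -11.72°.

δ = -11.72°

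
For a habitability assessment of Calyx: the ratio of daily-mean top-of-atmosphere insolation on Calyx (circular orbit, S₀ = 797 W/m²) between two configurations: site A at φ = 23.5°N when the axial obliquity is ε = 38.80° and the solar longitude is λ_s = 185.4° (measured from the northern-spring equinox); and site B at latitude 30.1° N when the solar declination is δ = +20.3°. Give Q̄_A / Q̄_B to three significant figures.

— Configuration A (φ=+23.5°):
Solar declination: sin δ = sin ε · sin λ_s = sin 38.80° × sin 185.4° = -0.05897, so δ = -3.381°.
cos H₀ = −tan(+23.5°) tan(-3.381°) = 0.0257, H₀ = 1.5451 rad.
Bracket: H₀ sin φ sin δ + cos φ cos δ sin H₀ = 1.5451×0.39875×-0.05897 + 0.91706×0.99826×0.99967 = -0.036332 + 0.915162 = 0.878830.
Q̄ = (S₀/π) × [bracket] = (797/π) × 0.878830 = 222.95 W/m².
— Configuration B (φ=+30.1°):
cos H₀ = −tan(+30.1°) tan(+20.300°) = -0.2144, H₀ = 1.7869 rad.
Bracket: H₀ sin φ sin δ + cos φ cos δ sin H₀ = 1.7869×0.50151×0.34694 + 0.86515×0.93789×0.97674 = 0.310910 + 0.792542 = 1.103452.
Q̄ = (S₀/π) × [bracket] = (797/π) × 1.103452 = 279.94 W/m².
Ratio Q̄_A / Q̄_B = 222.95 / 279.94 = 0.7964.

Q̄_A / Q̄_B ≈ 0.796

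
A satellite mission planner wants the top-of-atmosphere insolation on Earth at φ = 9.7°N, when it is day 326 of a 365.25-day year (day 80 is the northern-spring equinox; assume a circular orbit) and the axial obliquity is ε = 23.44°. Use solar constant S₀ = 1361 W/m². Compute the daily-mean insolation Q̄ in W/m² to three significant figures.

Q̄ ≈ 360 W/m²

Solar longitude: λ_s = 360° × (326 − 80)/365.25 = 242.464°.
sin δ = sin 23.44° × sin 242.464° = -0.35273, so δ = -20.654°.
cos H₀ = −tan(+9.7°) tan(-20.654°) = 0.0644, H₀ = 1.5063 rad.
Bracket: H₀ sin φ sin δ + cos φ cos δ sin H₀ = 1.5063×0.16849×-0.35273 + 0.98570×0.93573×0.99792 = -0.089522 + 0.920431 = 0.830909.
Q̄ = (S₀/π) × [bracket] = (1361/π) × 0.830909 = 360.0 W/m².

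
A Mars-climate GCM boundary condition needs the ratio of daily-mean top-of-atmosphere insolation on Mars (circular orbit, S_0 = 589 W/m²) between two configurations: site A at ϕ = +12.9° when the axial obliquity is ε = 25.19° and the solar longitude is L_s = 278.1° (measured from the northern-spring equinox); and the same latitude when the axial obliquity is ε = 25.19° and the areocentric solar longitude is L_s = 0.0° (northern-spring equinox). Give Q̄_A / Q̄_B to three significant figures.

— Configuration A (ϕ=+12.9°):
Solar declination: sin δ = sin ε · sin L_s = sin 25.19° × sin 278.1° = -0.42138, so δ = -24.921°.
cos h₀ = −tan(+12.9°) tan(-24.921°) = 0.1064, h₀ = 1.4642 rad.
Bracket: h₀ sin ϕ sin δ + cos ϕ cos δ sin h₀ = 1.4642×0.22325×-0.42138 + 0.97476×0.90689×0.99432 = -0.137742 + 0.878979 = 0.741237.
Q̄ = (S_0/π) × [bracket] = (589/π) × 0.741237 = 138.97 W/m².
— Configuration B (ϕ=+12.9°):
sin δ = sin 25.19° × sin 0.0° = 0.00000, so δ = +0.000°.
cos h₀ = −tan(+12.9°) tan(+0.000°) = -0.0000, h₀ = 1.5708 rad.
Bracket: h₀ sin ϕ sin δ + cos ϕ cos δ sin h₀ = 1.5708×0.22325×0.00000 + 0.97476×1.00000×1.00000 = 0.000000 + 0.974760 = 0.974760.
Q̄ = (S_0/π) × [bracket] = (589/π) × 0.974760 = 182.75 W/m².
Ratio Q̄_A / Q̄_B = 138.97 / 182.75 = 0.7604.

Q̄_A / Q̄_B ≈ 0.760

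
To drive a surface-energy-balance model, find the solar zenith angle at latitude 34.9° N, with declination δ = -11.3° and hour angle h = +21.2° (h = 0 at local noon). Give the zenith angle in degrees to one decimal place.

cos θ_z = sin ϕ sin δ + cos ϕ cos δ cos h = -0.112110 + 0.749824 = 0.637714.
θ_z = arccos(0.637714) = 50.4°.

θ_z = 50.4°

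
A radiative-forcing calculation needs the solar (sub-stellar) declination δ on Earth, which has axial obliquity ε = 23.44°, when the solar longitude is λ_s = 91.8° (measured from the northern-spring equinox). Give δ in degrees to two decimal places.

δ = +23.43°

sin δ = sin ε · sin λ_s = sin 23.44° × sin 91.8° = 0.397592.
δ = arcsin(0.397592) = +23.43°.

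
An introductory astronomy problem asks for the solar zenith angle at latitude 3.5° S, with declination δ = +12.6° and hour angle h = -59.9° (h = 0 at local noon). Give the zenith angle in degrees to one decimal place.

θ_z = 61.6°

cos θ_z = sin ϕ sin δ + cos ϕ cos δ cos h = -0.013317 + 0.488520 = 0.475203.
θ_z = arccos(0.475203) = 61.6°.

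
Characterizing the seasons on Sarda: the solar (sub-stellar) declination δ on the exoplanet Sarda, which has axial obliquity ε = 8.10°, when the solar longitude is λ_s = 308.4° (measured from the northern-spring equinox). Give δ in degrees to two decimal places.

sin δ = sin ε · sin λ_s = sin 8.10° × sin 308.4° = -0.110423.
δ = arcsin(-0.110423) = -6.34°.

δ = -6.34°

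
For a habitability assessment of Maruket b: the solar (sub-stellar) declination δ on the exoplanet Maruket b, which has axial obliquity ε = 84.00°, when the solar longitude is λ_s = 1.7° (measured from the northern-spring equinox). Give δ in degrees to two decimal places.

δ = +1.69°

sin δ = sin ε · sin λ_s = sin 84.00° × sin 1.7° = 0.029504.
δ = arcsin(0.029504) = +1.69°.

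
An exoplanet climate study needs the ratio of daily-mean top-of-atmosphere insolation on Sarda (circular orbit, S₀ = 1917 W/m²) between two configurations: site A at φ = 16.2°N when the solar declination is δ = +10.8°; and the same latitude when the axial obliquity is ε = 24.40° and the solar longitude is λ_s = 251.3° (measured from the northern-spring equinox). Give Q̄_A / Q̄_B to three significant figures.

Q̄_A / Q̄_B ≈ 1.43

— Configuration A (φ=+16.2°):
cos H₀ = −tan(+16.2°) tan(+10.800°) = -0.0554, H₀ = 1.6262 rad.
Bracket: H₀ sin φ sin δ + cos φ cos δ sin H₀ = 1.6262×0.27899×0.18738 + 0.96029×0.98229×0.99846 = 0.085013 + 0.941831 = 1.026844.
Q̄ = (S₀/π) × [bracket] = (1917/π) × 1.026844 = 626.58 W/m².
— Configuration B (φ=+16.2°):
Solar declination: sin δ = sin ε · sin λ_s = sin 24.40° × sin 251.3° = -0.39130, so δ = -23.035°.
cos H₀ = −tan(+16.2°) tan(-23.035°) = 0.1235, H₀ = 1.4469 rad.
Bracket: H₀ sin φ sin δ + cos φ cos δ sin H₀ = 1.4469×0.27899×-0.39130 + 0.96029×0.92026×0.99234 = -0.157956 + 0.876947 = 0.718991.
Q̄ = (S₀/π) × [bracket] = (1917/π) × 0.718991 = 438.73 W/m².
Ratio Q̄_A / Q̄_B = 626.58 / 438.73 = 1.428.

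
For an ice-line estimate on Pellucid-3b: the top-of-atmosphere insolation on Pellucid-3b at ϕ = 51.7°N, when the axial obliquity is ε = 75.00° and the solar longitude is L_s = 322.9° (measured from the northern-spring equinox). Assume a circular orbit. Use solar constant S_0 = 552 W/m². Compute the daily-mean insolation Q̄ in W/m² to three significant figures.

Solar declination: sin δ = sin ε · sin L_s = sin 75.00° × sin 322.9° = -0.58265, so δ = -35.637°.
cos h₀ = −tan(+51.7°) tan(-35.637°) = 0.9078, h₀ = 0.4328 rad.
Bracket: h₀ sin ϕ sin δ + cos ϕ cos δ sin h₀ = 0.4328×0.78478×-0.58265 + 0.61978×0.81272×0.41945 = -0.197899 + 0.211280 = 0.013381.
Q̄ = (S_0/π) × [bracket] = (552/π) × 0.013381 = 2.351 W/m².

Q̄ ≈ 2.35 W/m²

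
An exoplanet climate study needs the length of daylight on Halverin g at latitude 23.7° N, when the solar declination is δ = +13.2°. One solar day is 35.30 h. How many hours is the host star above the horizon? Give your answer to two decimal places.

18.81 h

cos H₀ = −tan φ · tan δ = −tan(+23.7°) × tan(+13.200°) = -0.1030, so H₀ = 1.6739 rad = 95.91°.
Daylight = 2H₀/(2π) × 35.30 h = (1.6739/π) × 35.30 = 18.81 h.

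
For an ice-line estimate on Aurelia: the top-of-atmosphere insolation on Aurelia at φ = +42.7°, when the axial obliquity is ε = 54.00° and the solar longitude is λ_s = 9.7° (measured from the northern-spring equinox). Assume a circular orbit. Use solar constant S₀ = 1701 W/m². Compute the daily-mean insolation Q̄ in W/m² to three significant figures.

Solar declination: sin δ = sin ε · sin λ_s = sin 54.00° × sin 9.7° = 0.13631, so δ = +7.834°.
cos H₀ = −tan(+42.7°) tan(+7.834°) = -0.1270, H₀ = 1.6981 rad.
Bracket: H₀ sin φ sin δ + cos φ cos δ sin H₀ = 1.6981×0.67816×0.13631 + 0.73491×0.99067×0.99191 = 0.156972 + 0.722163 = 0.879135.
Q̄ = (S₀/π) × [bracket] = (1701/π) × 0.879135 = 476.0 W/m².

Q̄ ≈ 476 W/m²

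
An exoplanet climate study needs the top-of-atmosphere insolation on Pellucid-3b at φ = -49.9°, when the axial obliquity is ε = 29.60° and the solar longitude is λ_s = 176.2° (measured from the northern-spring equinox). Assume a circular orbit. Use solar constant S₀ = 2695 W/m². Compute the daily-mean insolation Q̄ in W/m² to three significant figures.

Solar declination: sin δ = sin ε · sin λ_s = sin 29.60° × sin 176.2° = 0.03274, so δ = +1.876°.
cos H₀ = −tan(-49.9°) tan(+1.876°) = 0.0389, H₀ = 1.5319 rad.
Bracket: H₀ sin φ sin δ + cos φ cos δ sin H₀ = 1.5319×-0.76492×0.03274 + 0.64412×0.99946×0.99924 = -0.038364 + 0.643283 = 0.604919.
Q̄ = (S₀/π) × [bracket] = (2695/π) × 0.604919 = 518.9 W/m².

Q̄ ≈ 519 W/m²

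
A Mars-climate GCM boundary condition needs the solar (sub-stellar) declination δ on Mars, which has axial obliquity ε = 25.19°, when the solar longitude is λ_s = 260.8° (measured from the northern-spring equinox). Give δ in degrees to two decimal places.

sin δ = sin ε · sin λ_s = sin 25.19° × sin 260.8° = -0.420146.
δ = arcsin(-0.420146) = -24.84°.

δ = -24.84°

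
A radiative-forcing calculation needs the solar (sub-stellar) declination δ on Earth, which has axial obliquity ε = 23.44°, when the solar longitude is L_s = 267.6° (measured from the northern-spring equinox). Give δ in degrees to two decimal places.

sin δ = sin ε · sin L_s = sin 23.44° × sin 267.6° = -0.397440.
δ = arcsin(-0.397440) = -23.42°.

δ = -23.42°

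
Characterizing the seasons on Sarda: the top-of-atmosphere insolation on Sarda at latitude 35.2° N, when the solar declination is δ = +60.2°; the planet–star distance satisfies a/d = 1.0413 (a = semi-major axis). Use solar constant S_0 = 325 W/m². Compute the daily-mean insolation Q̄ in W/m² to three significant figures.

Q̄ ≈ 176 W/m²

cos h₀ = −tan(+35.2°) tan(+60.200°) = -1.2317 ≤ −1 ⇒ polar day, h₀ = π.
Bracket: h₀ sin ϕ sin δ + cos ϕ cos δ sin h₀ = 3.1416×0.57643×0.86777 + 0.81714×0.49697×0.00000 = 1.571456 + 0.000000 = 1.571456.
Inverse-square distance factor (a/d)² = 1.0413² = 1.084306.
Q̄ = (S_0/π) × 1.084306 × [bracket] = (325/π) × 1.084306 × 1.571456 = 176.3 W/m².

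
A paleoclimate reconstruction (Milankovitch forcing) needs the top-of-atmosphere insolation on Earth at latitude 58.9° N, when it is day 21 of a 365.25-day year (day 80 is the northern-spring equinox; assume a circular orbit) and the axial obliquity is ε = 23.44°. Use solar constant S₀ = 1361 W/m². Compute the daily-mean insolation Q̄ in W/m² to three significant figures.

Solar longitude: λ_s = 360° × (21 − 80)/365.25 = -58.152°, i.e. -58.152° + 360° = 301.848°.
sin δ = sin 23.44° × sin 301.848° = -0.33790, so δ = -19.749°.
cos H₀ = −tan(+58.9°) tan(-19.749°) = 0.5952, H₀ = 0.9333 rad.
Bracket: H₀ sin φ sin δ + cos φ cos δ sin H₀ = 0.9333×0.85627×-0.33790 + 0.51653×0.94118×0.80361 = -0.270035 + 0.390673 = 0.120638.
Q̄ = (S₀/π) × [bracket] = (1361/π) × 0.120638 = 52.26 W/m².

Q̄ ≈ 52.3 W/m²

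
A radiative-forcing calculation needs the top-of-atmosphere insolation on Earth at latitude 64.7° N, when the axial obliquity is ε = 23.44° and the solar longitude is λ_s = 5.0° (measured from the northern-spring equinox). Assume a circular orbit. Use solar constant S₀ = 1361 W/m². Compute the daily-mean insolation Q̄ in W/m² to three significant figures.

Solar declination: sin δ = sin ε · sin λ_s = sin 23.44° × sin 5.0° = 0.03467, so δ = +1.987°.
cos H₀ = −tan(+64.7°) tan(+1.987°) = -0.0734, H₀ = 1.6443 rad.
Bracket: H₀ sin φ sin δ + cos φ cos δ sin H₀ = 1.6443×0.90408×0.03467 + 0.42736×0.99940×0.99730 = 0.051540 + 0.425950 = 0.477490.
Q̄ = (S₀/π) × [bracket] = (1361/π) × 0.477490 = 206.9 W/m².

Q̄ ≈ 207 W/m²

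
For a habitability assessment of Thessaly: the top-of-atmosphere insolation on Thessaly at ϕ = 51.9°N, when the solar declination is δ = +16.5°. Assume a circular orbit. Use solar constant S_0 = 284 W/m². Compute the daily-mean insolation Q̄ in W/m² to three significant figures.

Q̄ ≈ 89.1 W/m²

cos h₀ = −tan(+51.9°) tan(+16.500°) = -0.3778, h₀ = 1.9582 rad.
Bracket: h₀ sin ϕ sin δ + cos ϕ cos δ sin h₀ = 1.9582×0.78694×0.28402 + 0.61704×0.95882×0.92590 = 0.437671 + 0.547790 = 0.985461.
Q̄ = (S_0/π) × [bracket] = (284/π) × 0.985461 = 89.09 W/m².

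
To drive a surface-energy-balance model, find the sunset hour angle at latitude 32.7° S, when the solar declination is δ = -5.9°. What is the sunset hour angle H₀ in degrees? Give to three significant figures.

cos H₀ = −tan φ · tan δ = −tan(-32.7°) × tan(-5.900°) = -0.0663, so H₀ = 1.6372 rad = 93.80°.

H₀ = 93.8°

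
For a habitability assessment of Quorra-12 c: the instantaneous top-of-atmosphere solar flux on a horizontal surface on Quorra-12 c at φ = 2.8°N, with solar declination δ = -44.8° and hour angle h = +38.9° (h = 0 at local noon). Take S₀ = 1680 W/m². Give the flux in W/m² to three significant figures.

cos θ_z = sin φ sin δ + cos φ cos δ cos h = -0.034421 + 0.551559 = 0.517138.
Flux = S₀ · cos θ_z = 1680 × 0.517138 = 868.8 W/m².

869 W/m²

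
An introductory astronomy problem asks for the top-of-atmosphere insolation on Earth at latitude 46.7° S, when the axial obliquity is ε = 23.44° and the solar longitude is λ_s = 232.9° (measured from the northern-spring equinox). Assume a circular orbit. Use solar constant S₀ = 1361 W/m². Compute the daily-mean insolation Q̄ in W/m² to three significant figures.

Solar declination: sin δ = sin ε · sin λ_s = sin 23.44° × sin 232.9° = -0.31727, so δ = -18.498°.
cos H₀ = −tan(-46.7°) tan(-18.498°) = -0.3550, H₀ = 1.9337 rad.
Bracket: H₀ sin φ sin δ + cos φ cos δ sin H₀ = 1.9337×-0.72777×-0.31727 + 0.68582×0.94834×0.93486 = 0.446491 + 0.608024 = 1.054515.
Q̄ = (S₀/π) × [bracket] = (1361/π) × 1.054515 = 456.8 W/m².

Q̄ ≈ 457 W/m²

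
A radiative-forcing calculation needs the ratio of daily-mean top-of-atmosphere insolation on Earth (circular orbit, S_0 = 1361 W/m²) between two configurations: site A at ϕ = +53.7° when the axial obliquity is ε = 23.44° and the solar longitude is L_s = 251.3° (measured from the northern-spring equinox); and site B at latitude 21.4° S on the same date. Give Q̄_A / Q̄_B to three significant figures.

— Configuration A (ϕ=+53.7°):
Solar declination: sin δ = sin ε · sin L_s = sin 23.44° × sin 251.3° = -0.37679, so δ = -22.135°.
cos h₀ = −tan(+53.7°) tan(-22.135°) = 0.5537, h₀ = 0.9839 rad.
Bracket: h₀ sin ϕ sin δ + cos ϕ cos δ sin h₀ = 0.9839×0.80593×-0.37679 + 0.59201×0.92630×0.83268 = -0.298777 + 0.456624 = 0.157847.
Q̄ = (S_0/π) × [bracket] = (1361/π) × 0.157847 = 68.382 W/m².
— Configuration B (ϕ=-21.4°):
cos h₀ = −tan(-21.4°) tan(-22.135°) = -0.1594, h₀ = 1.7309 rad.
Bracket: h₀ sin ϕ sin δ + cos ϕ cos δ sin h₀ = 1.7309×-0.36488×-0.37679 + 0.93106×0.92630×0.98721 = 0.237970 + 0.851410 = 1.089380.
Q̄ = (S_0/π) × [bracket] = (1361/π) × 1.089380 = 471.94 W/m².
Ratio Q̄_A / Q̄_B = 68.382 / 471.94 = 0.1449.

Q̄_A / Q̄_B ≈ 0.145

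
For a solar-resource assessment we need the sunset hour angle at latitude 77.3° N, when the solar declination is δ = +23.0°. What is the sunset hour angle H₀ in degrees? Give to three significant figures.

Sunrise equation: cos H₀ = −tan φ · tan δ = -1.8835 ≤ −1, so the Sun never sets (polar day) and H₀ = π.

H₀ = 180°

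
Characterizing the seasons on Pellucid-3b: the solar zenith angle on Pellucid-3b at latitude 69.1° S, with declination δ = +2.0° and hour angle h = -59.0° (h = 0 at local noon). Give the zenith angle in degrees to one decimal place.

θ_z = 81.3°

cos θ_z = sin φ sin δ + cos φ cos δ cos h = -0.032603 + 0.183622 = 0.151019.
θ_z = arccos(0.151019) = 81.3°.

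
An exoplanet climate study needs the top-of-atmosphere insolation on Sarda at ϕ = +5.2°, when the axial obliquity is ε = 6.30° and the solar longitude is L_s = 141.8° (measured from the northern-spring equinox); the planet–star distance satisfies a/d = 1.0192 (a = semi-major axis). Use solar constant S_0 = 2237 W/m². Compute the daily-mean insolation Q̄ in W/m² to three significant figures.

Q̄ ≈ 742 W/m²

Solar declination: sin δ = sin ε · sin L_s = sin 6.30° × sin 141.8° = 0.06786, so δ = +3.891°.
cos h₀ = −tan(+5.2°) tan(+3.891°) = -0.0062, h₀ = 1.5770 rad.
Bracket: h₀ sin ϕ sin δ + cos ϕ cos δ sin h₀ = 1.5770×0.09063×0.06786 + 0.99588×0.99769×0.99998 = 0.009699 + 0.993560 = 1.003259.
Inverse-square distance factor (a/d)² = 1.0192² = 1.038769.
Q̄ = (S_0/π) × 1.038769 × [bracket] = (2237/π) × 1.038769 × 1.003259 = 742.1 W/m².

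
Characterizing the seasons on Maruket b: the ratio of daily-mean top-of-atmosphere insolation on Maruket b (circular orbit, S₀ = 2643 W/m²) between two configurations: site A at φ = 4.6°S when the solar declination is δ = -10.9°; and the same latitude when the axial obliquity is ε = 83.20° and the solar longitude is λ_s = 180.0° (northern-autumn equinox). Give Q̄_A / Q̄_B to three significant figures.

— Configuration A (φ=-4.6°):
cos H₀ = −tan(-4.6°) tan(-10.900°) = -0.0155, H₀ = 1.5863 rad.
Bracket: H₀ sin φ sin δ + cos φ cos δ sin H₀ = 1.5863×-0.08020×-0.18910 + 0.99678×0.98196×0.99988 = 0.024058 + 0.978681 = 1.002739.
Q̄ = (S₀/π) × [bracket] = (2643/π) × 1.002739 = 843.60 W/m².
— Configuration B (φ=-4.6°):
Solar declination: sin δ = sin ε · sin λ_s = sin 83.20° × sin 180.0° = 0.00000, so δ = +0.000°.
cos H₀ = −tan(-4.6°) tan(+0.000°) = 0.0000, H₀ = 1.5708 rad.
Bracket: H₀ sin φ sin δ + cos φ cos δ sin H₀ = 1.5708×-0.08020×0.00000 + 0.99678×1.00000×1.00000 = -0.000000 + 0.996780 = 0.996780.
Q̄ = (S₀/π) × [bracket] = (2643/π) × 0.996780 = 838.58 W/m².
Ratio Q̄_A / Q̄_B = 843.60 / 838.58 = 1.006.

Q̄_A / Q̄_B ≈ 1.01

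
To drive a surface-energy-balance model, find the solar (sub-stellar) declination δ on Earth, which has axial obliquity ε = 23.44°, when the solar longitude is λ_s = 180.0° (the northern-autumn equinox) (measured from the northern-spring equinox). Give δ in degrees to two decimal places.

sin δ = sin ε · sin λ_s = sin 23.44° × sin 180.0° = 0.000000.
δ = arcsin(0.000000) = +0.00°.

δ = +0.00°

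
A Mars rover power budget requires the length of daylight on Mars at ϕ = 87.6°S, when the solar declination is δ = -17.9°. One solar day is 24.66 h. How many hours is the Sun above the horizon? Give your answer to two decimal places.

24.66 h

Sunrise equation: cos h₀ = −tan ϕ · tan δ = -7.7063 ≤ −1, so the Sun never sets (polar day) and h₀ = π.
Daylight = 2h₀/(2π) × 24.66 h = (3.1416/π) × 24.66 = 24.66 h.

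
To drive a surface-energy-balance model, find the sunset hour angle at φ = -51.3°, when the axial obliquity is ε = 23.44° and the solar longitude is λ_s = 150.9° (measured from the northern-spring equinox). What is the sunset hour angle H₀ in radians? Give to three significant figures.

H₀ = 1.32 rad

Solar declination: sin δ = sin ε · sin λ_s = sin 23.44° × sin 150.9° = 0.19346, so δ = +11.155°.
cos H₀ = −tan φ · tan δ = −tan(-51.3°) × tan(+11.155°) = 0.2461, so H₀ = 1.3221 rad = 75.75°.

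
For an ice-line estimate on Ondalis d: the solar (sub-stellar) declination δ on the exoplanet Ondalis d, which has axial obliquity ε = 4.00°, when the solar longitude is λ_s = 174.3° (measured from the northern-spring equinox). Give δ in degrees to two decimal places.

sin δ = sin ε · sin λ_s = sin 4.00° × sin 174.3° = 0.006928.
δ = arcsin(0.006928) = +0.40°.

δ = +0.40°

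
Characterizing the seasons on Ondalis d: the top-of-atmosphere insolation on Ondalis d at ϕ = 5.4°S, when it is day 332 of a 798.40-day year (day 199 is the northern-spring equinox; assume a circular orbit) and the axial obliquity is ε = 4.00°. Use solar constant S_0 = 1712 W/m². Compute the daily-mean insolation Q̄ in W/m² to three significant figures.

Q̄ ≈ 537 W/m²

Solar longitude: L_s = 360° × (332 − 199)/798.40 = 59.970°.
sin δ = sin 4.00° × sin 59.970° = 0.06039, so δ = +3.462°.
cos h₀ = −tan(-5.4°) tan(+3.462°) = 0.0057, h₀ = 1.5651 rad.
Bracket: h₀ sin ϕ sin δ + cos ϕ cos δ sin h₀ = 1.5651×-0.09411×0.06039 + 0.99556×0.99817×0.99998 = -0.008895 + 0.993718 = 0.984823.
Q̄ = (S_0/π) × [bracket] = (1712/π) × 0.984823 = 536.7 W/m².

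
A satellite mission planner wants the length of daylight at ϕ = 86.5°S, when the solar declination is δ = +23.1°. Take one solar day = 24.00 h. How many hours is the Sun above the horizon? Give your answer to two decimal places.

0.00 h

cos h₀ = −tan ϕ · tan δ = 6.9738 ≥ 1, so the Sun never rises (polar night) and h₀ = 0.
Daylight = 2h₀/(2π) × 24.00 h = (0.0000/π) × 24.00 = 0.00 h.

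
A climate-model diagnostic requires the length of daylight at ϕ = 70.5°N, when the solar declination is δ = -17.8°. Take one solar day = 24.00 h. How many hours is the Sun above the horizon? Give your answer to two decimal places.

cos h₀ = −tan ϕ · tan δ = −tan(+70.5°) × tan(-17.800°) = 0.9067, so h₀ = 0.4355 rad = 24.95°.
Daylight = 2h₀/(2π) × 24.00 h = (0.4355/π) × 24.00 = 3.33 h.

3.33 h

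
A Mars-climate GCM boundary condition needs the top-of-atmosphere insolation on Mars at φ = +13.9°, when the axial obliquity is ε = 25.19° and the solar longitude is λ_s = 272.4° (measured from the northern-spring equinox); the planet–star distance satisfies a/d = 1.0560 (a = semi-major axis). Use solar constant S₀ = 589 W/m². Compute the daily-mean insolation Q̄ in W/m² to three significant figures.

Solar declination: sin δ = sin ε · sin λ_s = sin 25.19° × sin 272.4° = -0.42525, so δ = -25.166°.
cos H₀ = −tan(+13.9°) tan(-25.166°) = 0.1163, H₀ = 1.4543 rad.
Bracket: H₀ sin φ sin δ + cos φ cos δ sin H₀ = 1.4543×0.24023×-0.42525 + 0.97072×0.90508×0.99322 = -0.148568 + 0.872622 = 0.724054.
Inverse-square distance factor (a/d)² = 1.0560² = 1.115136.
Q̄ = (S₀/π) × 1.115136 × [bracket] = (589/π) × 1.115136 × 0.724054 = 151.4 W/m².

Q̄ ≈ 151 W/m²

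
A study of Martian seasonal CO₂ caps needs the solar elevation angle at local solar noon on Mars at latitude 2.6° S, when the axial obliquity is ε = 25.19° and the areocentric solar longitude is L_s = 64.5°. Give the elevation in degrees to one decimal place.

64.8°

sin δ = sin 25.19° × sin 64.5° = 0.38416, so δ = +22.592°.
At local noon the hour angle is zero, so the zenith angle equals |ϕ − δ| = |-2.6° − (+22.592°)| = 25.192°.
Elevation = 90° − 25.192° = 64.8°.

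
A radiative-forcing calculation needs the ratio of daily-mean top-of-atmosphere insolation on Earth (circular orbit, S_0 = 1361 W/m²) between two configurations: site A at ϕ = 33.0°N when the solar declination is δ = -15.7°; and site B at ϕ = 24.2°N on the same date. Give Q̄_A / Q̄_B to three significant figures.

Q̄_A / Q̄_B ≈ 0.829

— Configuration A (ϕ=+33.0°):
cos h₀ = −tan(+33.0°) tan(-15.700°) = 0.1825, h₀ = 1.3872 rad.
Bracket: h₀ sin ϕ sin δ + cos ϕ cos δ sin h₀ = 1.3872×0.54464×-0.27060 + 0.83867×0.96269×0.98320 = -0.204445 + 0.793815 = 0.589370.
Q̄ = (S_0/π) × [bracket] = (1361/π) × 0.589370 = 255.33 W/m².
— Configuration B (ϕ=+24.2°):
cos h₀ = −tan(+24.2°) tan(-15.700°) = 0.1263, h₀ = 1.4441 rad.
Bracket: h₀ sin ϕ sin δ + cos ϕ cos δ sin h₀ = 1.4441×0.40992×-0.27060 + 0.91212×0.96269×0.99199 = -0.160186 + 0.871055 = 0.710869.
Q̄ = (S_0/π) × [bracket] = (1361/π) × 0.710869 = 307.96 W/m².
Ratio Q̄_A / Q̄_B = 255.33 / 307.96 = 0.8291.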